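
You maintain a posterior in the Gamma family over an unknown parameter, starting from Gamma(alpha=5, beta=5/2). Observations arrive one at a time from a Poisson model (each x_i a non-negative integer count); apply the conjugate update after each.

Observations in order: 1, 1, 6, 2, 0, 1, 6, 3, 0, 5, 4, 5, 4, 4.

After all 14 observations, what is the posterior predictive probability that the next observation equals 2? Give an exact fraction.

obs 1: x=1 → posterior Gamma(6, 7/2)
obs 2: x=1 → posterior Gamma(7, 9/2)
obs 3: x=6 → posterior Gamma(13, 11/2)
obs 4: x=2 → posterior Gamma(15, 13/2)
obs 5: x=0 → posterior Gamma(15, 15/2)
obs 6: x=1 → posterior Gamma(16, 17/2)
obs 7: x=6 → posterior Gamma(22, 19/2)
obs 8: x=3 → posterior Gamma(25, 21/2)
obs 9: x=0 → posterior Gamma(25, 23/2)
obs 10: x=5 → posterior Gamma(30, 25/2)
obs 11: x=4 → posterior Gamma(34, 27/2)
obs 12: x=5 → posterior Gamma(39, 29/2)
obs 13: x=4 → posterior Gamma(43, 31/2)
obs 14: x=4 → posterior Gamma(47, 33/2)

1058094032989969395440082682428654769075507888626110183481572787658246725024/4563879541327133859038615732548216309567248316625409643165767192840576171875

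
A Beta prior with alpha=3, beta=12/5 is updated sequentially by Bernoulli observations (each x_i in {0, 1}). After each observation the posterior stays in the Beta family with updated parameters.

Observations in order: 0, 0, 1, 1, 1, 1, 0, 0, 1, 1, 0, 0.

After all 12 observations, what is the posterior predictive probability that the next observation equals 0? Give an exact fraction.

14/29

obs 1: x=0 → posterior Beta(3, 17/5)
obs 2: x=0 → posterior Beta(3, 22/5)
obs 3: x=1 → posterior Beta(4, 22/5)
obs 4: x=1 → posterior Beta(5, 22/5)
obs 5: x=1 → posterior Beta(6, 22/5)
obs 6: x=1 → posterior Beta(7, 22/5)
obs 7: x=0 → posterior Beta(7, 27/5)
obs 8: x=0 → posterior Beta(7, 32/5)
obs 9: x=1 → posterior Beta(8, 32/5)
obs 10: x=1 → posterior Beta(9, 32/5)
obs 11: x=0 → posterior Beta(9, 37/5)
obs 12: x=0 → posterior Beta(9, 42/5)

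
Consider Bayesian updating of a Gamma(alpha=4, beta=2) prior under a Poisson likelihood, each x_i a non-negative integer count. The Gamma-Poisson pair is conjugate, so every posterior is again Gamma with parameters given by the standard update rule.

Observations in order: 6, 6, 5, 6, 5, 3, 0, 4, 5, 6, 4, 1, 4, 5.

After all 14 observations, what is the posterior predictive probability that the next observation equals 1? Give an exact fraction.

obs 1: x=6 → posterior Gamma(10, 3)
obs 2: x=6 → posterior Gamma(16, 4)
obs 3: x=5 → posterior Gamma(21, 5)
obs 4: x=6 → posterior Gamma(27, 6)
obs 5: x=5 → posterior Gamma(32, 7)
obs 6: x=3 → posterior Gamma(35, 8)
obs 7: x=0 → posterior Gamma(35, 9)
obs 8: x=4 → posterior Gamma(39, 10)
obs 9: x=5 → posterior Gamma(44, 11)
obs 10: x=6 → posterior Gamma(50, 12)
obs 11: x=4 → posterior Gamma(54, 13)
obs 12: x=1 → posterior Gamma(55, 14)
obs 13: x=4 → posterior Gamma(59, 15)
obs 14: x=5 → posterior Gamma(64, 16)

7410693711188236507108543040556026102609279018600996098525285376506440296955904/95319090450218007303742536355848761234066170796000792973413605849481890760893457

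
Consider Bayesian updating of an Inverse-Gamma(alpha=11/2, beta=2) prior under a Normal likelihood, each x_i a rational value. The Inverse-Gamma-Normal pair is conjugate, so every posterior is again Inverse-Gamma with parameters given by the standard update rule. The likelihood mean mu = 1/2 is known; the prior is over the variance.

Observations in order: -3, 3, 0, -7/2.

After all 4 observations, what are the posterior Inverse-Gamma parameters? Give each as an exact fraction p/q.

alpha=15/2, beta=155/8

obs 1: x=-3 → posterior Inverse-Gamma(6, 65/8)
obs 2: x=3 → posterior Inverse-Gamma(13/2, 45/4)
obs 3: x=0 → posterior Inverse-Gamma(7, 91/8)
obs 4: x=-7/2 → posterior Inverse-Gamma(15/2, 155/8)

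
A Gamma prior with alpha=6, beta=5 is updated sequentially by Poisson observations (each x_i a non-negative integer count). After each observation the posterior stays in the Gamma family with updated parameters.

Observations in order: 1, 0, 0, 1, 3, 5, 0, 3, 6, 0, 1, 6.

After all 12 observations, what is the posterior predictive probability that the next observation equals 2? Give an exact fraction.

obs 1: x=1 → posterior Gamma(7, 6)
obs 2: x=0 → posterior Gamma(7, 7)
obs 3: x=0 → posterior Gamma(7, 8)
obs 4: x=1 → posterior Gamma(8, 9)
obs 5: x=3 → posterior Gamma(11, 10)
obs 6: x=5 → posterior Gamma(16, 11)
obs 7: x=0 → posterior Gamma(16, 12)
obs 8: x=3 → posterior Gamma(19, 13)
obs 9: x=6 → posterior Gamma(25, 14)
obs 10: x=0 → posterior Gamma(25, 15)
obs 11: x=1 → posterior Gamma(26, 16)
obs 12: x=6 → posterior Gamma(32, 17)

26047027542365139704285169270530463720971/99546028062484605358120854220115634290688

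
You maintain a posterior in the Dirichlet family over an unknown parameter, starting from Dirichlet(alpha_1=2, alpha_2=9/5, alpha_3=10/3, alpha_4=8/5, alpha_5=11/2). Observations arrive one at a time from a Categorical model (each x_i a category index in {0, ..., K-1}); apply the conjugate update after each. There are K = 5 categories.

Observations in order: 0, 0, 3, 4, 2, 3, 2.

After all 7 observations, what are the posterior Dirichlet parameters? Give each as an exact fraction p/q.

obs 1: x=0 → posterior Dirichlet(3, 9/5, 10/3, 8/5, 11/2)
obs 2: x=0 → posterior Dirichlet(4, 9/5, 10/3, 8/5, 11/2)
obs 3: x=3 → posterior Dirichlet(4, 9/5, 10/3, 13/5, 11/2)
obs 4: x=4 → posterior Dirichlet(4, 9/5, 10/3, 13/5, 13/2)
obs 5: x=2 → posterior Dirichlet(4, 9/5, 13/3, 13/5, 13/2)
obs 6: x=3 → posterior Dirichlet(4, 9/5, 13/3, 18/5, 13/2)
obs 7: x=2 → posterior Dirichlet(4, 9/5, 16/3, 18/5, 13/2)

alpha_1=4, alpha_2=9/5, alpha_3=16/3, alpha_4=18/5, alpha_5=13/2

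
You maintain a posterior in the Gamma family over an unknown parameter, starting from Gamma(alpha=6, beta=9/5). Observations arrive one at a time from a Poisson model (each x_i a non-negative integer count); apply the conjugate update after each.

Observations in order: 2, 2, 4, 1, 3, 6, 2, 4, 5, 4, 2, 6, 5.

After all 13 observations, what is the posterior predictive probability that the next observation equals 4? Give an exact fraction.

obs 1: x=2 → posterior Gamma(8, 14/5)
obs 2: x=2 → posterior Gamma(10, 19/5)
obs 3: x=4 → posterior Gamma(14, 24/5)
obs 4: x=1 → posterior Gamma(15, 29/5)
obs 5: x=3 → posterior Gamma(18, 34/5)
obs 6: x=6 → posterior Gamma(24, 39/5)
obs 7: x=2 → posterior Gamma(26, 44/5)
obs 8: x=4 → posterior Gamma(30, 49/5)
obs 9: x=5 → posterior Gamma(35, 54/5)
obs 10: x=4 → posterior Gamma(39, 59/5)
obs 11: x=2 → posterior Gamma(41, 64/5)
obs 12: x=6 → posterior Gamma(47, 69/5)
obs 13: x=5 → posterior Gamma(52, 74/5)

3378732927058085178050087611141280789105918957606151967700512251680826202461208530347523786423454924800000/18497673617625381890662026469071077112135643605517365306607646594757360838382284650666822758235015730811521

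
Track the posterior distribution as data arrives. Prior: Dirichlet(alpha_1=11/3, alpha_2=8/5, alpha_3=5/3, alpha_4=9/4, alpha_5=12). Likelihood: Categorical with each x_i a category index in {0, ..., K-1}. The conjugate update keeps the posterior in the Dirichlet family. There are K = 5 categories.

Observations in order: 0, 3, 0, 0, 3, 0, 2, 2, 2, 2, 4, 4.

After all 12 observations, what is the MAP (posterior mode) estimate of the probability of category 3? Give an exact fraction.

195/1691

obs 1: x=0 → posterior Dirichlet(14/3, 8/5, 5/3, 9/4, 12)
obs 2: x=3 → posterior Dirichlet(14/3, 8/5, 5/3, 13/4, 12)
obs 3: x=0 → posterior Dirichlet(17/3, 8/5, 5/3, 13/4, 12)
obs 4: x=0 → posterior Dirichlet(20/3, 8/5, 5/3, 13/4, 12)
obs 5: x=3 → posterior Dirichlet(20/3, 8/5, 5/3, 17/4, 12)
obs 6: x=0 → posterior Dirichlet(23/3, 8/5, 5/3, 17/4, 12)
obs 7: x=2 → posterior Dirichlet(23/3, 8/5, 8/3, 17/4, 12)
obs 8: x=2 → posterior Dirichlet(23/3, 8/5, 11/3, 17/4, 12)
obs 9: x=2 → posterior Dirichlet(23/3, 8/5, 14/3, 17/4, 12)
obs 10: x=2 → posterior Dirichlet(23/3, 8/5, 17/3, 17/4, 12)
obs 11: x=4 → posterior Dirichlet(23/3, 8/5, 17/3, 17/4, 13)
obs 12: x=4 → posterior Dirichlet(23/3, 8/5, 17/3, 17/4, 14)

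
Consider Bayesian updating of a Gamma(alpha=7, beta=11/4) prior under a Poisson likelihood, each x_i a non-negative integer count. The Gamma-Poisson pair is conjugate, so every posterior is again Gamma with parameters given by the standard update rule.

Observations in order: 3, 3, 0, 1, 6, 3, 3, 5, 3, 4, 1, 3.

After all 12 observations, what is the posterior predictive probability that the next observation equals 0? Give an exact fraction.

237566111385928825180581197186581724740035515556906717126291161106235417081/3735107253208426854890677539053540390278853997836851167913009474475553834369

obs 1: x=3 → posterior Gamma(10, 15/4)
obs 2: x=3 → posterior Gamma(13, 19/4)
obs 3: x=0 → posterior Gamma(13, 23/4)
obs 4: x=1 → posterior Gamma(14, 27/4)
obs 5: x=6 → posterior Gamma(20, 31/4)
obs 6: x=3 → posterior Gamma(23, 35/4)
obs 7: x=3 → posterior Gamma(26, 39/4)
obs 8: x=5 → posterior Gamma(31, 43/4)
obs 9: x=3 → posterior Gamma(34, 47/4)
obs 10: x=4 → posterior Gamma(38, 51/4)
obs 11: x=1 → posterior Gamma(39, 55/4)
obs 12: x=3 → posterior Gamma(42, 59/4)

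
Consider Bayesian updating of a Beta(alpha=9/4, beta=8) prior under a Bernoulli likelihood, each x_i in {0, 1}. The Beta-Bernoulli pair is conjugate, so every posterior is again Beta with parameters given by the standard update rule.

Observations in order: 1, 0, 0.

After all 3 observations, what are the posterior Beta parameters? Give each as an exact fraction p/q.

obs 1: x=1 → posterior Beta(13/4, 8)
obs 2: x=0 → posterior Beta(13/4, 9)
obs 3: x=0 → posterior Beta(13/4, 10)

alpha=13/4, beta=10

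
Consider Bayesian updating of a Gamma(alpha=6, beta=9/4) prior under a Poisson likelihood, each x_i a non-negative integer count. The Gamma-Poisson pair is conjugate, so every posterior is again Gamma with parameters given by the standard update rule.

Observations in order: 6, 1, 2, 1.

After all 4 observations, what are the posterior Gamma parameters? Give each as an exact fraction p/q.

alpha=16, beta=25/4

obs 1: x=6 → posterior Gamma(12, 13/4)
obs 2: x=1 → posterior Gamma(13, 17/4)
obs 3: x=2 → posterior Gamma(15, 21/4)
obs 4: x=1 → posterior Gamma(16, 25/4)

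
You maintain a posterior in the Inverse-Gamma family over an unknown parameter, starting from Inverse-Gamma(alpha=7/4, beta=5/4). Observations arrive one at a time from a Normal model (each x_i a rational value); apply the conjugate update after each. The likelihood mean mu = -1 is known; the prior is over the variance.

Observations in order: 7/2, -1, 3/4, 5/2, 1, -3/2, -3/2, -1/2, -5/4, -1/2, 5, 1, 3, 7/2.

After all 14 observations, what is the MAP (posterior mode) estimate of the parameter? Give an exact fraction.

obs 1: x=7/2 → posterior Inverse-Gamma(9/4, 91/8)
obs 2: x=-1 → posterior Inverse-Gamma(11/4, 91/8)
obs 3: x=3/4 → posterior Inverse-Gamma(13/4, 413/32)
obs 4: x=5/2 → posterior Inverse-Gamma(15/4, 609/32)
obs 5: x=1 → posterior Inverse-Gamma(17/4, 673/32)
obs 6: x=-3/2 → posterior Inverse-Gamma(19/4, 677/32)
obs 7: x=-3/2 → posterior Inverse-Gamma(21/4, 681/32)
obs 8: x=-1/2 → posterior Inverse-Gamma(23/4, 685/32)
obs 9: x=-5/4 → posterior Inverse-Gamma(25/4, 343/16)
obs 10: x=-1/2 → posterior Inverse-Gamma(27/4, 345/16)
obs 11: x=5 → posterior Inverse-Gamma(29/4, 633/16)
obs 12: x=1 → posterior Inverse-Gamma(31/4, 665/16)
obs 13: x=3 → posterior Inverse-Gamma(33/4, 793/16)
obs 14: x=7/2 → posterior Inverse-Gamma(35/4, 955/16)

955/156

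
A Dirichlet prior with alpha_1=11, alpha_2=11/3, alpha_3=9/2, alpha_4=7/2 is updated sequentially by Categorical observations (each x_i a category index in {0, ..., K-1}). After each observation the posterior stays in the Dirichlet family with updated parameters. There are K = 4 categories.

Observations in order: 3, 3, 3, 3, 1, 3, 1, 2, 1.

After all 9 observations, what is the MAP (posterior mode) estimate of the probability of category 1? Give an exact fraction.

17/83

obs 1: x=3 → posterior Dirichlet(11, 11/3, 9/2, 9/2)
obs 2: x=3 → posterior Dirichlet(11, 11/3, 9/2, 11/2)
obs 3: x=3 → posterior Dirichlet(11, 11/3, 9/2, 13/2)
obs 4: x=3 → posterior Dirichlet(11, 11/3, 9/2, 15/2)
obs 5: x=1 → posterior Dirichlet(11, 14/3, 9/2, 15/2)
obs 6: x=3 → posterior Dirichlet(11, 14/3, 9/2, 17/2)
obs 7: x=1 → posterior Dirichlet(11, 17/3, 9/2, 17/2)
obs 8: x=2 → posterior Dirichlet(11, 17/3, 11/2, 17/2)
obs 9: x=1 → posterior Dirichlet(11, 20/3, 11/2, 17/2)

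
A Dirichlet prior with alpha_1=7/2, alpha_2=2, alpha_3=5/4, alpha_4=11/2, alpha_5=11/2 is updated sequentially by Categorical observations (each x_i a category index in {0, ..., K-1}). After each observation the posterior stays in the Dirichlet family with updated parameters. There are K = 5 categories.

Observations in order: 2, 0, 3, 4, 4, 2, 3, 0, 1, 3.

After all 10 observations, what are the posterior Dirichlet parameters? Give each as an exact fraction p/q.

obs 1: x=2 → posterior Dirichlet(7/2, 2, 9/4, 11/2, 11/2)
obs 2: x=0 → posterior Dirichlet(9/2, 2, 9/4, 11/2, 11/2)
obs 3: x=3 → posterior Dirichlet(9/2, 2, 9/4, 13/2, 11/2)
obs 4: x=4 → posterior Dirichlet(9/2, 2, 9/4, 13/2, 13/2)
obs 5: x=4 → posterior Dirichlet(9/2, 2, 9/4, 13/2, 15/2)
obs 6: x=2 → posterior Dirichlet(9/2, 2, 13/4, 13/2, 15/2)
obs 7: x=3 → posterior Dirichlet(9/2, 2, 13/4, 15/2, 15/2)
obs 8: x=0 → posterior Dirichlet(11/2, 2, 13/4, 15/2, 15/2)
obs 9: x=1 → posterior Dirichlet(11/2, 3, 13/4, 15/2, 15/2)
obs 10: x=3 → posterior Dirichlet(11/2, 3, 13/4, 17/2, 15/2)

alpha_1=11/2, alpha_2=3, alpha_3=13/4, alpha_4=17/2, alpha_5=15/2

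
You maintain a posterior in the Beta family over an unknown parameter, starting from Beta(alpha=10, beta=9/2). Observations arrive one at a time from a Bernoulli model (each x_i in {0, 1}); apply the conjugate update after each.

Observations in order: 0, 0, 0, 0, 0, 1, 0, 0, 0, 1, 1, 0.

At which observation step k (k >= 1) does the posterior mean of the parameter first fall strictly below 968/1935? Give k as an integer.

k = 8

obs 1: x=0 → posterior Beta(10, 11/2)
obs 2: x=0 → posterior Beta(10, 13/2)
obs 3: x=0 → posterior Beta(10, 15/2)
obs 4: x=0 → posterior Beta(10, 17/2)
obs 5: x=0 → posterior Beta(10, 19/2)
obs 6: x=1 → posterior Beta(11, 19/2)
obs 7: x=0 → posterior Beta(11, 21/2)
obs 8: x=0 → posterior Beta(11, 23/2)
obs 9: x=0 → posterior Beta(11, 25/2)
obs 10: x=1 → posterior Beta(12, 25/2)
obs 11: x=1 → posterior Beta(13, 25/2)
obs 12: x=0 → posterior Beta(13, 27/2)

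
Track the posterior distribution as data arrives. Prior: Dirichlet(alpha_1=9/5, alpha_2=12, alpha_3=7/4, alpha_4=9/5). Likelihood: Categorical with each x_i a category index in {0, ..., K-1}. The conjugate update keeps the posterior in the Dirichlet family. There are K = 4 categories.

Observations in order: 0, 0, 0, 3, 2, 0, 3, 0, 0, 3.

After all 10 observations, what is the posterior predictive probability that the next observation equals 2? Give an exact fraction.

55/547

obs 1: x=0 → posterior Dirichlet(14/5, 12, 7/4, 9/5)
obs 2: x=0 → posterior Dirichlet(19/5, 12, 7/4, 9/5)
obs 3: x=0 → posterior Dirichlet(24/5, 12, 7/4, 9/5)
obs 4: x=3 → posterior Dirichlet(24/5, 12, 7/4, 14/5)
obs 5: x=2 → posterior Dirichlet(24/5, 12, 11/4, 14/5)
obs 6: x=0 → posterior Dirichlet(29/5, 12, 11/4, 14/5)
obs 7: x=3 → posterior Dirichlet(29/5, 12, 11/4, 19/5)
obs 8: x=0 → posterior Dirichlet(34/5, 12, 11/4, 19/5)
obs 9: x=0 → posterior Dirichlet(39/5, 12, 11/4, 19/5)
obs 10: x=3 → posterior Dirichlet(39/5, 12, 11/4, 24/5)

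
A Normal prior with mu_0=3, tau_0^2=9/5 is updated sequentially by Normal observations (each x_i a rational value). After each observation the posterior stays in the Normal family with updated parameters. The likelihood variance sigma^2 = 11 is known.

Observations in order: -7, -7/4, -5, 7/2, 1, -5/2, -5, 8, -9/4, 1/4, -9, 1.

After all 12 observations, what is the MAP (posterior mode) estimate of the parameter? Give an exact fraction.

obs 1: x=-7 → posterior Normal(51/32, 99/64)
obs 2: x=-7/4 → posterior Normal(345/292, 99/73)
obs 3: x=-5 → posterior Normal(165/328, 99/82)
obs 4: x=7/2 → posterior Normal(291/364, 99/91)
obs 5: x=1 → posterior Normal(327/400, 99/100)
obs 6: x=-5/2 → posterior Normal(237/436, 99/109)
obs 7: x=-5 → posterior Normal(57/472, 99/118)
obs 8: x=8 → posterior Normal(345/508, 99/127)
obs 9: x=-9/4 → posterior Normal(33/68, 99/136)
obs 10: x=1/4 → posterior Normal(273/580, 99/145)
obs 11: x=-9 → posterior Normal(-51/616, 9/14)
obs 12: x=1 → posterior Normal(-15/652, 99/163)

-15/652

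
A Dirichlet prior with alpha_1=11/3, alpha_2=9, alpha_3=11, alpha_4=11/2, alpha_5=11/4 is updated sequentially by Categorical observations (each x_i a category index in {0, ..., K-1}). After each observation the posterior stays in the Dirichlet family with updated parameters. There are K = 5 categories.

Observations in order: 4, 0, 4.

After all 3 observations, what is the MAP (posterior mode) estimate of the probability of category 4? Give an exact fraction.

45/359

obs 1: x=4 → posterior Dirichlet(11/3, 9, 11, 11/2, 15/4)
obs 2: x=0 → posterior Dirichlet(14/3, 9, 11, 11/2, 15/4)
obs 3: x=4 → posterior Dirichlet(14/3, 9, 11, 11/2, 19/4)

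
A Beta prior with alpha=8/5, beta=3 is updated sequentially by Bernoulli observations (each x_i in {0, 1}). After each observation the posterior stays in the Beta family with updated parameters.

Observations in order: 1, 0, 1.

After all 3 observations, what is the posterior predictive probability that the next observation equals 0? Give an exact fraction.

10/19

obs 1: x=1 → posterior Beta(13/5, 3)
obs 2: x=0 → posterior Beta(13/5, 4)
obs 3: x=1 → posterior Beta(18/5, 4)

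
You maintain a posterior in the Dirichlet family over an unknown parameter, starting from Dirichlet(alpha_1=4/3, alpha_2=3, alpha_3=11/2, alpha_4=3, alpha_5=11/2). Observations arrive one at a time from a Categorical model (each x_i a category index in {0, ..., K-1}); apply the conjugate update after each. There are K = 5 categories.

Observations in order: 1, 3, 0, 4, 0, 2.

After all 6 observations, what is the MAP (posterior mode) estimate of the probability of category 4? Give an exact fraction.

33/116

obs 1: x=1 → posterior Dirichlet(4/3, 4, 11/2, 3, 11/2)
obs 2: x=3 → posterior Dirichlet(4/3, 4, 11/2, 4, 11/2)
obs 3: x=0 → posterior Dirichlet(7/3, 4, 11/2, 4, 11/2)
obs 4: x=4 → posterior Dirichlet(7/3, 4, 11/2, 4, 13/2)
obs 5: x=0 → posterior Dirichlet(10/3, 4, 11/2, 4, 13/2)
obs 6: x=2 → posterior Dirichlet(10/3, 4, 13/2, 4, 13/2)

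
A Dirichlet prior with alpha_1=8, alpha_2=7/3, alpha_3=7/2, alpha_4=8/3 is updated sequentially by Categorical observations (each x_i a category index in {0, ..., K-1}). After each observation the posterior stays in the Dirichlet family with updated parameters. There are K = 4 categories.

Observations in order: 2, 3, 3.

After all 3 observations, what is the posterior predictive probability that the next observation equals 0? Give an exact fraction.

obs 1: x=2 → posterior Dirichlet(8, 7/3, 9/2, 8/3)
obs 2: x=3 → posterior Dirichlet(8, 7/3, 9/2, 11/3)
obs 3: x=3 → posterior Dirichlet(8, 7/3, 9/2, 14/3)

16/39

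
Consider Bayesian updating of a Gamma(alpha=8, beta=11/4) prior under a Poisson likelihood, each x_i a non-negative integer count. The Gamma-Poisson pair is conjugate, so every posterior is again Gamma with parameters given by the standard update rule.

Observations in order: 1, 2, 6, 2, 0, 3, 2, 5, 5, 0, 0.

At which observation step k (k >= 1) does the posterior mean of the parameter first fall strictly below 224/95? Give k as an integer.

k = 2

obs 1: x=1 → posterior Gamma(9, 15/4)
obs 2: x=2 → posterior Gamma(11, 19/4)
obs 3: x=6 → posterior Gamma(17, 23/4)
obs 4: x=2 → posterior Gamma(19, 27/4)
obs 5: x=0 → posterior Gamma(19, 31/4)
obs 6: x=3 → posterior Gamma(22, 35/4)
obs 7: x=2 → posterior Gamma(24, 39/4)
obs 8: x=5 → posterior Gamma(29, 43/4)
obs 9: x=5 → posterior Gamma(34, 47/4)
obs 10: x=0 → posterior Gamma(34, 51/4)
obs 11: x=0 → posterior Gamma(34, 55/4)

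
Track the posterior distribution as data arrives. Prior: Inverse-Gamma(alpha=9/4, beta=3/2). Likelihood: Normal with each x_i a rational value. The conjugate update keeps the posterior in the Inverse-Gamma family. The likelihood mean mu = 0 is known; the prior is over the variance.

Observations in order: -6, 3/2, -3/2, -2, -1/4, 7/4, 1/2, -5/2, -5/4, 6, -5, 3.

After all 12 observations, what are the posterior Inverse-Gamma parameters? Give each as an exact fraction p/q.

alpha=33/4, beta=2059/32

obs 1: x=-6 → posterior Inverse-Gamma(11/4, 39/2)
obs 2: x=3/2 → posterior Inverse-Gamma(13/4, 165/8)
obs 3: x=-3/2 → posterior Inverse-Gamma(15/4, 87/4)
obs 4: x=-2 → posterior Inverse-Gamma(17/4, 95/4)
obs 5: x=-1/4 → posterior Inverse-Gamma(19/4, 761/32)
obs 6: x=7/4 → posterior Inverse-Gamma(21/4, 405/16)
obs 7: x=1/2 → posterior Inverse-Gamma(23/4, 407/16)
obs 8: x=-5/2 → posterior Inverse-Gamma(25/4, 457/16)
obs 9: x=-5/4 → posterior Inverse-Gamma(27/4, 939/32)
obs 10: x=6 → posterior Inverse-Gamma(29/4, 1515/32)
obs 11: x=-5 → posterior Inverse-Gamma(31/4, 1915/32)
obs 12: x=3 → posterior Inverse-Gamma(33/4, 2059/32)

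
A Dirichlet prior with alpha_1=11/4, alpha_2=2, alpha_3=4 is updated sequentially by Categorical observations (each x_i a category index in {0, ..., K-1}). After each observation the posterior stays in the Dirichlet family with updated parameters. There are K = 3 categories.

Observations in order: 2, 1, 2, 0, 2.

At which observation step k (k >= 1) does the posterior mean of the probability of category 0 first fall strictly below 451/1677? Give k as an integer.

obs 1: x=2 → posterior Dirichlet(11/4, 2, 5)
obs 2: x=1 → posterior Dirichlet(11/4, 3, 5)
obs 3: x=2 → posterior Dirichlet(11/4, 3, 6)
obs 4: x=0 → posterior Dirichlet(15/4, 3, 6)
obs 5: x=2 → posterior Dirichlet(15/4, 3, 7)

k = 2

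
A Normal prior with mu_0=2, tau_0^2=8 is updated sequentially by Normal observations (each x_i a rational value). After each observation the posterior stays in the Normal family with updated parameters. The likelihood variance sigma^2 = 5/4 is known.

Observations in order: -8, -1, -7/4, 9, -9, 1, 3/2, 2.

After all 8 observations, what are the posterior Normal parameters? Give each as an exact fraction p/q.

mu_0=-190/261, tau_0^2=40/261

obs 1: x=-8 → posterior Normal(-246/37, 40/37)
obs 2: x=-1 → posterior Normal(-278/69, 40/69)
obs 3: x=-7/4 → posterior Normal(-334/101, 40/101)
obs 4: x=9 → posterior Normal(-46/133, 40/133)
obs 5: x=-9 → posterior Normal(-334/165, 8/33)
obs 6: x=1 → posterior Normal(-302/197, 40/197)
obs 7: x=3/2 → posterior Normal(-254/229, 40/229)
obs 8: x=2 → posterior Normal(-190/261, 40/261)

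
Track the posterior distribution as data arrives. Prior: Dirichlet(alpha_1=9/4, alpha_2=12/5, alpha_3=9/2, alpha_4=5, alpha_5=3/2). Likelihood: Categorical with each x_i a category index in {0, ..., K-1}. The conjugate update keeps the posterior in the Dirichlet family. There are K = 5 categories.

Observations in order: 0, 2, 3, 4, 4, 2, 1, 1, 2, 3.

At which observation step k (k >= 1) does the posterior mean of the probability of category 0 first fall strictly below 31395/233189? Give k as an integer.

k = 9

obs 1: x=0 → posterior Dirichlet(13/4, 12/5, 9/2, 5, 3/2)
obs 2: x=2 → posterior Dirichlet(13/4, 12/5, 11/2, 5, 3/2)
obs 3: x=3 → posterior Dirichlet(13/4, 12/5, 11/2, 6, 3/2)
obs 4: x=4 → posterior Dirichlet(13/4, 12/5, 11/2, 6, 5/2)
obs 5: x=4 → posterior Dirichlet(13/4, 12/5, 11/2, 6, 7/2)
obs 6: x=2 → posterior Dirichlet(13/4, 12/5, 13/2, 6, 7/2)
obs 7: x=1 → posterior Dirichlet(13/4, 17/5, 13/2, 6, 7/2)
obs 8: x=1 → posterior Dirichlet(13/4, 22/5, 13/2, 6, 7/2)
obs 9: x=2 → posterior Dirichlet(13/4, 22/5, 15/2, 6, 7/2)
obs 10: x=3 → posterior Dirichlet(13/4, 22/5, 15/2, 7, 7/2)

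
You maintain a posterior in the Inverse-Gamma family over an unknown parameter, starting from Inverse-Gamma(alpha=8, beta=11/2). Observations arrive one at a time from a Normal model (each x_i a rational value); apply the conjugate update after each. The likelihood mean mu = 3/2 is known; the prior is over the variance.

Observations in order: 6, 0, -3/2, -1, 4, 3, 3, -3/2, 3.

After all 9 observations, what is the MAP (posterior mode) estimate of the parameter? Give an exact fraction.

obs 1: x=6 → posterior Inverse-Gamma(17/2, 125/8)
obs 2: x=0 → posterior Inverse-Gamma(9, 67/4)
obs 3: x=-3/2 → posterior Inverse-Gamma(19/2, 85/4)
obs 4: x=-1 → posterior Inverse-Gamma(10, 195/8)
obs 5: x=4 → posterior Inverse-Gamma(21/2, 55/2)
obs 6: x=3 → posterior Inverse-Gamma(11, 229/8)
obs 7: x=3 → posterior Inverse-Gamma(23/2, 119/4)
obs 8: x=-3/2 → posterior Inverse-Gamma(12, 137/4)
obs 9: x=3 → posterior Inverse-Gamma(25/2, 283/8)

283/108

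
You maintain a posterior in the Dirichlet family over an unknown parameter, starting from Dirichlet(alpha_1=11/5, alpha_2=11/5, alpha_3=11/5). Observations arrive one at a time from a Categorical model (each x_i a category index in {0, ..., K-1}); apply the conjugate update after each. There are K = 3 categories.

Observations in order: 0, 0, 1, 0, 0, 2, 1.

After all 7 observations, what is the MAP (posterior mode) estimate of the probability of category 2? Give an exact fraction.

obs 1: x=0 → posterior Dirichlet(16/5, 11/5, 11/5)
obs 2: x=0 → posterior Dirichlet(21/5, 11/5, 11/5)
obs 3: x=1 → posterior Dirichlet(21/5, 16/5, 11/5)
obs 4: x=0 → posterior Dirichlet(26/5, 16/5, 11/5)
obs 5: x=0 → posterior Dirichlet(31/5, 16/5, 11/5)
obs 6: x=2 → posterior Dirichlet(31/5, 16/5, 16/5)
obs 7: x=1 → posterior Dirichlet(31/5, 21/5, 16/5)

11/53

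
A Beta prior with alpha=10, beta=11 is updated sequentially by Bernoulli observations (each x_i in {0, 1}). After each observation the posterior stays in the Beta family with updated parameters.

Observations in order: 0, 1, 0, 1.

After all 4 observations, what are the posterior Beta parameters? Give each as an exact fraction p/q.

obs 1: x=0 → posterior Beta(10, 12)
obs 2: x=1 → posterior Beta(11, 12)
obs 3: x=0 → posterior Beta(11, 13)
obs 4: x=1 → posterior Beta(12, 13)

alpha=12, beta=13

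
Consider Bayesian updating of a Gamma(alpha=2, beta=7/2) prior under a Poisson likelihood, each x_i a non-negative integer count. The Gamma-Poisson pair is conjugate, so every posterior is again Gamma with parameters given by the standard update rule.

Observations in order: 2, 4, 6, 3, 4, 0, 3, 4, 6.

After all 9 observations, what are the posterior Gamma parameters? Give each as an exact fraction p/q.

obs 1: x=2 → posterior Gamma(4, 9/2)
obs 2: x=4 → posterior Gamma(8, 11/2)
obs 3: x=6 → posterior Gamma(14, 13/2)
obs 4: x=3 → posterior Gamma(17, 15/2)
obs 5: x=4 → posterior Gamma(21, 17/2)
obs 6: x=0 → posterior Gamma(21, 19/2)
obs 7: x=3 → posterior Gamma(24, 21/2)
obs 8: x=4 → posterior Gamma(28, 23/2)
obs 9: x=6 → posterior Gamma(34, 25/2)

alpha=34, beta=25/2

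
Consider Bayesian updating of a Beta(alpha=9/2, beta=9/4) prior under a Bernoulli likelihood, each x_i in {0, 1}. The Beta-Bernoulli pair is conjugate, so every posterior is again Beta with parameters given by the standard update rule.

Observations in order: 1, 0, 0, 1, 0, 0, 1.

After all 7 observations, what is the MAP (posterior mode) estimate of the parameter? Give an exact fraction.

26/47

obs 1: x=1 → posterior Beta(11/2, 9/4)
obs 2: x=0 → posterior Beta(11/2, 13/4)
obs 3: x=0 → posterior Beta(11/2, 17/4)
obs 4: x=1 → posterior Beta(13/2, 17/4)
obs 5: x=0 → posterior Beta(13/2, 21/4)
obs 6: x=0 → posterior Beta(13/2, 25/4)
obs 7: x=1 → posterior Beta(15/2, 25/4)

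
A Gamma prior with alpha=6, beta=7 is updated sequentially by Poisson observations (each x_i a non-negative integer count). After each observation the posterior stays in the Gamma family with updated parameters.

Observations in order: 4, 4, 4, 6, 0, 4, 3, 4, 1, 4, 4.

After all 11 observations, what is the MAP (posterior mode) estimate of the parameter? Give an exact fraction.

43/18

obs 1: x=4 → posterior Gamma(10, 8)
obs 2: x=4 → posterior Gamma(14, 9)
obs 3: x=4 → posterior Gamma(18, 10)
obs 4: x=6 → posterior Gamma(24, 11)
obs 5: x=0 → posterior Gamma(24, 12)
obs 6: x=4 → posterior Gamma(28, 13)
obs 7: x=3 → posterior Gamma(31, 14)
obs 8: x=4 → posterior Gamma(35, 15)
obs 9: x=1 → posterior Gamma(36, 16)
obs 10: x=4 → posterior Gamma(40, 17)
obs 11: x=4 → posterior Gamma(44, 18)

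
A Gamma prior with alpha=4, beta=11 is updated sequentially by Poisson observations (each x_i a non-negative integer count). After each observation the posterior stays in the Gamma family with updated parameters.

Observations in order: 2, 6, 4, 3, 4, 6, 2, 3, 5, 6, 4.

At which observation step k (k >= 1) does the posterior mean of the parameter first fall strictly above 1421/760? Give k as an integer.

k = 9

obs 1: x=2 → posterior Gamma(6, 12)
obs 2: x=6 → posterior Gamma(12, 13)
obs 3: x=4 → posterior Gamma(16, 14)
obs 4: x=3 → posterior Gamma(19, 15)
obs 5: x=4 → posterior Gamma(23, 16)
obs 6: x=6 → posterior Gamma(29, 17)
obs 7: x=2 → posterior Gamma(31, 18)
obs 8: x=3 → posterior Gamma(34, 19)
obs 9: x=5 → posterior Gamma(39, 20)
obs 10: x=6 → posterior Gamma(45, 21)
obs 11: x=4 → posterior Gamma(49, 22)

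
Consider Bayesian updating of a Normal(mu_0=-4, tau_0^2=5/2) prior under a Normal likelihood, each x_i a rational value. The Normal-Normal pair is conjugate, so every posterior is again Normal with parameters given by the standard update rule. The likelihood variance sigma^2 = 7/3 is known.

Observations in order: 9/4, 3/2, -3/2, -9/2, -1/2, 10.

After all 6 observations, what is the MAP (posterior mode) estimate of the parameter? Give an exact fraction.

obs 1: x=9/4 → posterior Normal(-89/116, 35/29)
obs 2: x=3/2 → posterior Normal(1/176, 35/44)
obs 3: x=-3/2 → posterior Normal(-89/236, 35/59)
obs 4: x=-9/2 → posterior Normal(-359/296, 35/74)
obs 5: x=-1/2 → posterior Normal(-389/356, 35/89)
obs 6: x=10 → posterior Normal(211/416, 35/104)

211/416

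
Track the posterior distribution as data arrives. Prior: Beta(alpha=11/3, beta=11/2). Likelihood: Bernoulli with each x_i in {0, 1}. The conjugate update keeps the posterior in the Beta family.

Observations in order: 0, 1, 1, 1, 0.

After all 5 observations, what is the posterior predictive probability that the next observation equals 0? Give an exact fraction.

9/17

obs 1: x=0 → posterior Beta(11/3, 13/2)
obs 2: x=1 → posterior Beta(14/3, 13/2)
obs 3: x=1 → posterior Beta(17/3, 13/2)
obs 4: x=1 → posterior Beta(20/3, 13/2)
obs 5: x=0 → posterior Beta(20/3, 15/2)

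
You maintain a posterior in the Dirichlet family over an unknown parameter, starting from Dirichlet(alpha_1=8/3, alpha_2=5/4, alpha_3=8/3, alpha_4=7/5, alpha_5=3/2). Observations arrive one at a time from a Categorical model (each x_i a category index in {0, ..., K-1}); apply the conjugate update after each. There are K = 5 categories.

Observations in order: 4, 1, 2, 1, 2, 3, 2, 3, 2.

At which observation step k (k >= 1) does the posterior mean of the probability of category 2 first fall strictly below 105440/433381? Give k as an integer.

obs 1: x=4 → posterior Dirichlet(8/3, 5/4, 8/3, 7/5, 5/2)
obs 2: x=1 → posterior Dirichlet(8/3, 9/4, 8/3, 7/5, 5/2)
obs 3: x=2 → posterior Dirichlet(8/3, 9/4, 11/3, 7/5, 5/2)
obs 4: x=1 → posterior Dirichlet(8/3, 13/4, 11/3, 7/5, 5/2)
obs 5: x=2 → posterior Dirichlet(8/3, 13/4, 14/3, 7/5, 5/2)
obs 6: x=3 → posterior Dirichlet(8/3, 13/4, 14/3, 12/5, 5/2)
obs 7: x=2 → posterior Dirichlet(8/3, 13/4, 17/3, 12/5, 5/2)
obs 8: x=3 → posterior Dirichlet(8/3, 13/4, 17/3, 17/5, 5/2)
obs 9: x=2 → posterior Dirichlet(8/3, 13/4, 20/3, 17/5, 5/2)

k = 2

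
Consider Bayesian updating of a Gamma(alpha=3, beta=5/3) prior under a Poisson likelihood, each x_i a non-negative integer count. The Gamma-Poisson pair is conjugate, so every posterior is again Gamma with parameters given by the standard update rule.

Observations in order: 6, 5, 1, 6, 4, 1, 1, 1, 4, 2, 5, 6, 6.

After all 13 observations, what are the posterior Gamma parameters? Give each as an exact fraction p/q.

alpha=51, beta=44/3

obs 1: x=6 → posterior Gamma(9, 8/3)
obs 2: x=5 → posterior Gamma(14, 11/3)
obs 3: x=1 → posterior Gamma(15, 14/3)
obs 4: x=6 → posterior Gamma(21, 17/3)
obs 5: x=4 → posterior Gamma(25, 20/3)
obs 6: x=1 → posterior Gamma(26, 23/3)
obs 7: x=1 → posterior Gamma(27, 26/3)
obs 8: x=1 → posterior Gamma(28, 29/3)
obs 9: x=4 → posterior Gamma(32, 32/3)
obs 10: x=2 → posterior Gamma(34, 35/3)
obs 11: x=5 → posterior Gamma(39, 38/3)
obs 12: x=6 → posterior Gamma(45, 41/3)
obs 13: x=6 → posterior Gamma(51, 44/3)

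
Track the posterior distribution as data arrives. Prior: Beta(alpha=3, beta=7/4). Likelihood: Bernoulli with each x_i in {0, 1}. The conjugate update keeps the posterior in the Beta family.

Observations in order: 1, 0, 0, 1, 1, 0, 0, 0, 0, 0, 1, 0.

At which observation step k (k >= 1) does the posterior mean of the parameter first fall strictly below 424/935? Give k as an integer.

k = 9

obs 1: x=1 → posterior Beta(4, 7/4)
obs 2: x=0 → posterior Beta(4, 11/4)
obs 3: x=0 → posterior Beta(4, 15/4)
obs 4: x=1 → posterior Beta(5, 15/4)
obs 5: x=1 → posterior Beta(6, 15/4)
obs 6: x=0 → posterior Beta(6, 19/4)
obs 7: x=0 → posterior Beta(6, 23/4)
obs 8: x=0 → posterior Beta(6, 27/4)
obs 9: x=0 → posterior Beta(6, 31/4)
obs 10: x=0 → posterior Beta(6, 35/4)
obs 11: x=1 → posterior Beta(7, 35/4)
obs 12: x=0 → posterior Beta(7, 39/4)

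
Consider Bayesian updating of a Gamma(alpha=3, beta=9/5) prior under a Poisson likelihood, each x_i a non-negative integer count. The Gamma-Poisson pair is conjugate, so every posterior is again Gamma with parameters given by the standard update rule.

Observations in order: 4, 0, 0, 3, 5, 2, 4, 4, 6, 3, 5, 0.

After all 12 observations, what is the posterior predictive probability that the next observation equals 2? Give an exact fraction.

obs 1: x=4 → posterior Gamma(7, 14/5)
obs 2: x=0 → posterior Gamma(7, 19/5)
obs 3: x=0 → posterior Gamma(7, 24/5)
obs 4: x=3 → posterior Gamma(10, 29/5)
obs 5: x=5 → posterior Gamma(15, 34/5)
obs 6: x=2 → posterior Gamma(17, 39/5)
obs 7: x=4 → posterior Gamma(21, 44/5)
obs 8: x=4 → posterior Gamma(25, 49/5)
obs 9: x=6 → posterior Gamma(31, 54/5)
obs 10: x=3 → posterior Gamma(34, 59/5)
obs 11: x=5 → posterior Gamma(39, 64/5)
obs 12: x=0 → posterior Gamma(39, 69/5)

2529817303740232085080578632600796363412351467623797274566437404680014291375/10875281761011503465799790579088465766386620530149830848216322101131614355456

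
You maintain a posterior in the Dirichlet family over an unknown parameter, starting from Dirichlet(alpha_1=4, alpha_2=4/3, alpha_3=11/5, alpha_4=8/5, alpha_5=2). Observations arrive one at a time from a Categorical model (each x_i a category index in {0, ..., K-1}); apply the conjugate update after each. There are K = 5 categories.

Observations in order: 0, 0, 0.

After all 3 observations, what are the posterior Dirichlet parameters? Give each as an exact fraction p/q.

alpha_1=7, alpha_2=4/3, alpha_3=11/5, alpha_4=8/5, alpha_5=2

obs 1: x=0 → posterior Dirichlet(5, 4/3, 11/5, 8/5, 2)
obs 2: x=0 → posterior Dirichlet(6, 4/3, 11/5, 8/5, 2)
obs 3: x=0 → posterior Dirichlet(7, 4/3, 11/5, 8/5, 2)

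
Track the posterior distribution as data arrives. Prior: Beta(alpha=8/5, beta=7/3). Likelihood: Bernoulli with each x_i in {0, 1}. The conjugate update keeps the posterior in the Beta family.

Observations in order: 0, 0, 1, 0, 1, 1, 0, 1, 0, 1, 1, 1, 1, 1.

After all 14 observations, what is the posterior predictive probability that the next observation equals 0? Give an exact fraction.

110/269

obs 1: x=0 → posterior Beta(8/5, 10/3)
obs 2: x=0 → posterior Beta(8/5, 13/3)
obs 3: x=1 → posterior Beta(13/5, 13/3)
obs 4: x=0 → posterior Beta(13/5, 16/3)
obs 5: x=1 → posterior Beta(18/5, 16/3)
obs 6: x=1 → posterior Beta(23/5, 16/3)
obs 7: x=0 → posterior Beta(23/5, 19/3)
obs 8: x=1 → posterior Beta(28/5, 19/3)
obs 9: x=0 → posterior Beta(28/5, 22/3)
obs 10: x=1 → posterior Beta(33/5, 22/3)
obs 11: x=1 → posterior Beta(38/5, 22/3)
obs 12: x=1 → posterior Beta(43/5, 22/3)
obs 13: x=1 → posterior Beta(48/5, 22/3)
obs 14: x=1 → posterior Beta(53/5, 22/3)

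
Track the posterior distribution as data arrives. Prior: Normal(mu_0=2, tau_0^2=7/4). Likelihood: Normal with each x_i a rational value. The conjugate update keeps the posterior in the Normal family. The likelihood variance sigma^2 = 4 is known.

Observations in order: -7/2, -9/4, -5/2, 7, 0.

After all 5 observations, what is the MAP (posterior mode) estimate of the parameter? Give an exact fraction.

obs 1: x=-7/2 → posterior Normal(15/46, 28/23)
obs 2: x=-9/4 → posterior Normal(-11/40, 14/15)
obs 3: x=-5/2 → posterior Normal(-103/148, 28/37)
obs 4: x=7 → posterior Normal(93/176, 7/11)
obs 5: x=0 → posterior Normal(31/68, 28/51)

31/68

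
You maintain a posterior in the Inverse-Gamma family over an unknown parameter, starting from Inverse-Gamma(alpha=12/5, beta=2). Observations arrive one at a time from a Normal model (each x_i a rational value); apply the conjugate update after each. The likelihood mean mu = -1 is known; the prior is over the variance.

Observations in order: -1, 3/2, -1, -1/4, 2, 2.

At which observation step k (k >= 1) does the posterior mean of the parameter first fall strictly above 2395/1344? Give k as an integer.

k = 2

obs 1: x=-1 → posterior Inverse-Gamma(29/10, 2)
obs 2: x=3/2 → posterior Inverse-Gamma(17/5, 41/8)
obs 3: x=-1 → posterior Inverse-Gamma(39/10, 41/8)
obs 4: x=-1/4 → posterior Inverse-Gamma(22/5, 173/32)
obs 5: x=2 → posterior Inverse-Gamma(49/10, 317/32)
obs 6: x=2 → posterior Inverse-Gamma(27/5, 461/32)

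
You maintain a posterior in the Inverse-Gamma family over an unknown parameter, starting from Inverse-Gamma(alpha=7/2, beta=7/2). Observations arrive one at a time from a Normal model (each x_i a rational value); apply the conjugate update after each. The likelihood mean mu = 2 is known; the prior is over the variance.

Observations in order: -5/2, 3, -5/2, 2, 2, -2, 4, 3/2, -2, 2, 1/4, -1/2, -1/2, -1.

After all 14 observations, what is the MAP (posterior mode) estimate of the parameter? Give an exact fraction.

1749/368

obs 1: x=-5/2 → posterior Inverse-Gamma(4, 109/8)
obs 2: x=3 → posterior Inverse-Gamma(9/2, 113/8)
obs 3: x=-5/2 → posterior Inverse-Gamma(5, 97/4)
obs 4: x=2 → posterior Inverse-Gamma(11/2, 97/4)
obs 5: x=2 → posterior Inverse-Gamma(6, 97/4)
obs 6: x=-2 → posterior Inverse-Gamma(13/2, 129/4)
obs 7: x=4 → posterior Inverse-Gamma(7, 137/4)
obs 8: x=3/2 → posterior Inverse-Gamma(15/2, 275/8)
obs 9: x=-2 → posterior Inverse-Gamma(8, 339/8)
obs 10: x=2 → posterior Inverse-Gamma(17/2, 339/8)
obs 11: x=1/4 → posterior Inverse-Gamma(9, 1405/32)
obs 12: x=-1/2 → posterior Inverse-Gamma(19/2, 1505/32)
obs 13: x=-1/2 → posterior Inverse-Gamma(10, 1605/32)
obs 14: x=-1 → posterior Inverse-Gamma(21/2, 1749/32)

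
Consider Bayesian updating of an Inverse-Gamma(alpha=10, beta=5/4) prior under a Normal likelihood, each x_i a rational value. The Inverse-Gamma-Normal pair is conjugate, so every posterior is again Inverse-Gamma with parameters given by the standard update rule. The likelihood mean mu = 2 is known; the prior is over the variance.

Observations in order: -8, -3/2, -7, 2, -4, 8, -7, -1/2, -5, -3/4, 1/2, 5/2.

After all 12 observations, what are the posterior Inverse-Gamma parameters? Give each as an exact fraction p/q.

obs 1: x=-8 → posterior Inverse-Gamma(21/2, 205/4)
obs 2: x=-3/2 → posterior Inverse-Gamma(11, 459/8)
obs 3: x=-7 → posterior Inverse-Gamma(23/2, 783/8)
obs 4: x=2 → posterior Inverse-Gamma(12, 783/8)
obs 5: x=-4 → posterior Inverse-Gamma(25/2, 927/8)
obs 6: x=8 → posterior Inverse-Gamma(13, 1071/8)
obs 7: x=-7 → posterior Inverse-Gamma(27/2, 1395/8)
obs 8: x=-1/2 → posterior Inverse-Gamma(14, 355/2)
obs 9: x=-5 → posterior Inverse-Gamma(29/2, 202)
obs 10: x=-3/4 → posterior Inverse-Gamma(15, 6585/32)
obs 11: x=1/2 → posterior Inverse-Gamma(31/2, 6621/32)
obs 12: x=5/2 → posterior Inverse-Gamma(16, 6625/32)

alpha=16, beta=6625/32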